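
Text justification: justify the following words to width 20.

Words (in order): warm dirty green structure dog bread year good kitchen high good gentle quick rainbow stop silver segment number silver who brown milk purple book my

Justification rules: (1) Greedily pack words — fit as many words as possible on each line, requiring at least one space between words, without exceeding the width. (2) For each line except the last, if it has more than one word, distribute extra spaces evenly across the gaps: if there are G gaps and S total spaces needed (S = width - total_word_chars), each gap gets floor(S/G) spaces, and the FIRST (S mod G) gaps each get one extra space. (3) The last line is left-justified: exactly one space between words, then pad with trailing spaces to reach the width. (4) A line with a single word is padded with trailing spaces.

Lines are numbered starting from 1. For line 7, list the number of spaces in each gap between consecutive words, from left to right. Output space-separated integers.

Line 1: ['warm', 'dirty', 'green'] (min_width=16, slack=4)
Line 2: ['structure', 'dog', 'bread'] (min_width=19, slack=1)
Line 3: ['year', 'good', 'kitchen'] (min_width=17, slack=3)
Line 4: ['high', 'good', 'gentle'] (min_width=16, slack=4)
Line 5: ['quick', 'rainbow', 'stop'] (min_width=18, slack=2)
Line 6: ['silver', 'segment'] (min_width=14, slack=6)
Line 7: ['number', 'silver', 'who'] (min_width=17, slack=3)
Line 8: ['brown', 'milk', 'purple'] (min_width=17, slack=3)
Line 9: ['book', 'my'] (min_width=7, slack=13)

Answer: 3 2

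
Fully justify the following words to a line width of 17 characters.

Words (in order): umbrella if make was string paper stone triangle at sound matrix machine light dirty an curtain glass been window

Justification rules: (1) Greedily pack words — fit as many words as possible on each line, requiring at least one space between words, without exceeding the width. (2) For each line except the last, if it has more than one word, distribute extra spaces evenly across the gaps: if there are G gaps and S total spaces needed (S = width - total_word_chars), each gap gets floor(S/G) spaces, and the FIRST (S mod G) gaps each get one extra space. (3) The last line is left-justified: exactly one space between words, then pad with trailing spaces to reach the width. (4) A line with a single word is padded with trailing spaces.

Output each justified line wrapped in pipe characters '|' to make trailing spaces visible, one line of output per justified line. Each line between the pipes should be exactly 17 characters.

Line 1: ['umbrella', 'if', 'make'] (min_width=16, slack=1)
Line 2: ['was', 'string', 'paper'] (min_width=16, slack=1)
Line 3: ['stone', 'triangle', 'at'] (min_width=17, slack=0)
Line 4: ['sound', 'matrix'] (min_width=12, slack=5)
Line 5: ['machine', 'light'] (min_width=13, slack=4)
Line 6: ['dirty', 'an', 'curtain'] (min_width=16, slack=1)
Line 7: ['glass', 'been', 'window'] (min_width=17, slack=0)

Answer: |umbrella  if make|
|was  string paper|
|stone triangle at|
|sound      matrix|
|machine     light|
|dirty  an curtain|
|glass been window|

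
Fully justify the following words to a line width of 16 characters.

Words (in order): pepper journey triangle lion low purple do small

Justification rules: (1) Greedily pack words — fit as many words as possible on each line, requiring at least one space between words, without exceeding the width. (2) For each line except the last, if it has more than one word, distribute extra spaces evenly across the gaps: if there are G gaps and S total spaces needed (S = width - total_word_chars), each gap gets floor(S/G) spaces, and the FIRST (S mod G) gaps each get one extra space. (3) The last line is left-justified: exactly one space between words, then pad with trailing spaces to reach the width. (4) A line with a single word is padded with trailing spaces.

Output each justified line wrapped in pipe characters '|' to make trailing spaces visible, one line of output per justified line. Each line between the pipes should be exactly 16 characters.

Line 1: ['pepper', 'journey'] (min_width=14, slack=2)
Line 2: ['triangle', 'lion'] (min_width=13, slack=3)
Line 3: ['low', 'purple', 'do'] (min_width=13, slack=3)
Line 4: ['small'] (min_width=5, slack=11)

Answer: |pepper   journey|
|triangle    lion|
|low   purple  do|
|small           |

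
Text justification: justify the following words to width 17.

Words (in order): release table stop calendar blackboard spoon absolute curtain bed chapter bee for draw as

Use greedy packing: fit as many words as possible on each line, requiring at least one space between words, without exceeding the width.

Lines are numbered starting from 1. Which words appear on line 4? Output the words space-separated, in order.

Line 1: ['release', 'table'] (min_width=13, slack=4)
Line 2: ['stop', 'calendar'] (min_width=13, slack=4)
Line 3: ['blackboard', 'spoon'] (min_width=16, slack=1)
Line 4: ['absolute', 'curtain'] (min_width=16, slack=1)
Line 5: ['bed', 'chapter', 'bee'] (min_width=15, slack=2)
Line 6: ['for', 'draw', 'as'] (min_width=11, slack=6)

Answer: absolute curtain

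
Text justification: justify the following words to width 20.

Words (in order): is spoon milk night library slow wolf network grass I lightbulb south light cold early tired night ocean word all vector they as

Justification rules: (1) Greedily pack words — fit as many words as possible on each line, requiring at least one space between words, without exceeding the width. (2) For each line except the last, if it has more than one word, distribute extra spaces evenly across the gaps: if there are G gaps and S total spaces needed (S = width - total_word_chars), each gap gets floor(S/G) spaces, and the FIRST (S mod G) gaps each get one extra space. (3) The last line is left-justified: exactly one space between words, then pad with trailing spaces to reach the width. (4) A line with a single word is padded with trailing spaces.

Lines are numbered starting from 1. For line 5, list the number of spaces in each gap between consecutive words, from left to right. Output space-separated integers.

Line 1: ['is', 'spoon', 'milk', 'night'] (min_width=19, slack=1)
Line 2: ['library', 'slow', 'wolf'] (min_width=17, slack=3)
Line 3: ['network', 'grass', 'I'] (min_width=15, slack=5)
Line 4: ['lightbulb', 'south'] (min_width=15, slack=5)
Line 5: ['light', 'cold', 'early'] (min_width=16, slack=4)
Line 6: ['tired', 'night', 'ocean'] (min_width=17, slack=3)
Line 7: ['word', 'all', 'vector', 'they'] (min_width=20, slack=0)
Line 8: ['as'] (min_width=2, slack=18)

Answer: 3 3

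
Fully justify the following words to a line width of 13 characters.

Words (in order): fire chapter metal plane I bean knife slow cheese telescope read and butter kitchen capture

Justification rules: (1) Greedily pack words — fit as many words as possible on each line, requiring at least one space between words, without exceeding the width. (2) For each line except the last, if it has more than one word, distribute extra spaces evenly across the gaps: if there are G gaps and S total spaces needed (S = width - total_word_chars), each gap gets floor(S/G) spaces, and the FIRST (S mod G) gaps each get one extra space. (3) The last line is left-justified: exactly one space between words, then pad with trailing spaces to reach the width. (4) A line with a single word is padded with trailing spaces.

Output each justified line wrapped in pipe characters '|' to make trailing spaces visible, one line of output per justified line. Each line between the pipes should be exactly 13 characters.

Line 1: ['fire', 'chapter'] (min_width=12, slack=1)
Line 2: ['metal', 'plane', 'I'] (min_width=13, slack=0)
Line 3: ['bean', 'knife'] (min_width=10, slack=3)
Line 4: ['slow', 'cheese'] (min_width=11, slack=2)
Line 5: ['telescope'] (min_width=9, slack=4)
Line 6: ['read', 'and'] (min_width=8, slack=5)
Line 7: ['butter'] (min_width=6, slack=7)
Line 8: ['kitchen'] (min_width=7, slack=6)
Line 9: ['capture'] (min_width=7, slack=6)

Answer: |fire  chapter|
|metal plane I|
|bean    knife|
|slow   cheese|
|telescope    |
|read      and|
|butter       |
|kitchen      |
|capture      |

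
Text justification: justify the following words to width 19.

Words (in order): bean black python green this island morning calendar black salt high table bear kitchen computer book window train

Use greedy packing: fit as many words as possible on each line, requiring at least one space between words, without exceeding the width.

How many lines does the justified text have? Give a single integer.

Line 1: ['bean', 'black', 'python'] (min_width=17, slack=2)
Line 2: ['green', 'this', 'island'] (min_width=17, slack=2)
Line 3: ['morning', 'calendar'] (min_width=16, slack=3)
Line 4: ['black', 'salt', 'high'] (min_width=15, slack=4)
Line 5: ['table', 'bear', 'kitchen'] (min_width=18, slack=1)
Line 6: ['computer', 'book'] (min_width=13, slack=6)
Line 7: ['window', 'train'] (min_width=12, slack=7)
Total lines: 7

Answer: 7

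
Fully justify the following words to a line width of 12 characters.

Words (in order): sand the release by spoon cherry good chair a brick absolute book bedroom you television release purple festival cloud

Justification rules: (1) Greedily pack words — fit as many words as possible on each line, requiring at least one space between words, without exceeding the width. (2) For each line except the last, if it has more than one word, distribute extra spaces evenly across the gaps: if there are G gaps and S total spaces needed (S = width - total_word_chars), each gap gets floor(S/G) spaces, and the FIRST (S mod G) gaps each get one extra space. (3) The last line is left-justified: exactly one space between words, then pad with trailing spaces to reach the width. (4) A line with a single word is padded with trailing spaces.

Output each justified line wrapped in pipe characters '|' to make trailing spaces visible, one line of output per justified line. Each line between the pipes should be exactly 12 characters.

Line 1: ['sand', 'the'] (min_width=8, slack=4)
Line 2: ['release', 'by'] (min_width=10, slack=2)
Line 3: ['spoon', 'cherry'] (min_width=12, slack=0)
Line 4: ['good', 'chair', 'a'] (min_width=12, slack=0)
Line 5: ['brick'] (min_width=5, slack=7)
Line 6: ['absolute'] (min_width=8, slack=4)
Line 7: ['book', 'bedroom'] (min_width=12, slack=0)
Line 8: ['you'] (min_width=3, slack=9)
Line 9: ['television'] (min_width=10, slack=2)
Line 10: ['release'] (min_width=7, slack=5)
Line 11: ['purple'] (min_width=6, slack=6)
Line 12: ['festival'] (min_width=8, slack=4)
Line 13: ['cloud'] (min_width=5, slack=7)

Answer: |sand     the|
|release   by|
|spoon cherry|
|good chair a|
|brick       |
|absolute    |
|book bedroom|
|you         |
|television  |
|release     |
|purple      |
|festival    |
|cloud       |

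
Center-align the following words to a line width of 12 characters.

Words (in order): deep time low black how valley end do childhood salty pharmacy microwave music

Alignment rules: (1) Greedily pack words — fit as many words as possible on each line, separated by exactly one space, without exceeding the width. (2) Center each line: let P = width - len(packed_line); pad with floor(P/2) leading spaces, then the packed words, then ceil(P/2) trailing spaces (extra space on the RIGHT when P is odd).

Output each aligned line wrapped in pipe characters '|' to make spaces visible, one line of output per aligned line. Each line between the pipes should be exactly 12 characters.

Line 1: ['deep', 'time'] (min_width=9, slack=3)
Line 2: ['low', 'black'] (min_width=9, slack=3)
Line 3: ['how', 'valley'] (min_width=10, slack=2)
Line 4: ['end', 'do'] (min_width=6, slack=6)
Line 5: ['childhood'] (min_width=9, slack=3)
Line 6: ['salty'] (min_width=5, slack=7)
Line 7: ['pharmacy'] (min_width=8, slack=4)
Line 8: ['microwave'] (min_width=9, slack=3)
Line 9: ['music'] (min_width=5, slack=7)

Answer: | deep time  |
| low black  |
| how valley |
|   end do   |
| childhood  |
|   salty    |
|  pharmacy  |
| microwave  |
|   music    |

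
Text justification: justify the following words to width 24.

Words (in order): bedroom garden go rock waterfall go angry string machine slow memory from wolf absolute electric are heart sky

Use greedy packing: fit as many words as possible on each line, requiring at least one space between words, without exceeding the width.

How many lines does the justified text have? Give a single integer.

Line 1: ['bedroom', 'garden', 'go', 'rock'] (min_width=22, slack=2)
Line 2: ['waterfall', 'go', 'angry'] (min_width=18, slack=6)
Line 3: ['string', 'machine', 'slow'] (min_width=19, slack=5)
Line 4: ['memory', 'from', 'wolf'] (min_width=16, slack=8)
Line 5: ['absolute', 'electric', 'are'] (min_width=21, slack=3)
Line 6: ['heart', 'sky'] (min_width=9, slack=15)
Total lines: 6

Answer: 6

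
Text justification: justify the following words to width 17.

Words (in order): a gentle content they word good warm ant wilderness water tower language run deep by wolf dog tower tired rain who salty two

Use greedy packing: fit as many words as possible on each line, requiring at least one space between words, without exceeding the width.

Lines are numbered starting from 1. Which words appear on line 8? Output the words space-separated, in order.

Answer: rain who salty

Derivation:
Line 1: ['a', 'gentle', 'content'] (min_width=16, slack=1)
Line 2: ['they', 'word', 'good'] (min_width=14, slack=3)
Line 3: ['warm', 'ant'] (min_width=8, slack=9)
Line 4: ['wilderness', 'water'] (min_width=16, slack=1)
Line 5: ['tower', 'language'] (min_width=14, slack=3)
Line 6: ['run', 'deep', 'by', 'wolf'] (min_width=16, slack=1)
Line 7: ['dog', 'tower', 'tired'] (min_width=15, slack=2)
Line 8: ['rain', 'who', 'salty'] (min_width=14, slack=3)
Line 9: ['two'] (min_width=3, slack=14)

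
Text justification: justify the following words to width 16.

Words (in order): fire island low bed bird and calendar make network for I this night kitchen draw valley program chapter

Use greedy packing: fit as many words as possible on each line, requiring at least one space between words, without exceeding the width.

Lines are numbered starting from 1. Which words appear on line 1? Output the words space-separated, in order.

Answer: fire island low

Derivation:
Line 1: ['fire', 'island', 'low'] (min_width=15, slack=1)
Line 2: ['bed', 'bird', 'and'] (min_width=12, slack=4)
Line 3: ['calendar', 'make'] (min_width=13, slack=3)
Line 4: ['network', 'for', 'I'] (min_width=13, slack=3)
Line 5: ['this', 'night'] (min_width=10, slack=6)
Line 6: ['kitchen', 'draw'] (min_width=12, slack=4)
Line 7: ['valley', 'program'] (min_width=14, slack=2)
Line 8: ['chapter'] (min_width=7, slack=9)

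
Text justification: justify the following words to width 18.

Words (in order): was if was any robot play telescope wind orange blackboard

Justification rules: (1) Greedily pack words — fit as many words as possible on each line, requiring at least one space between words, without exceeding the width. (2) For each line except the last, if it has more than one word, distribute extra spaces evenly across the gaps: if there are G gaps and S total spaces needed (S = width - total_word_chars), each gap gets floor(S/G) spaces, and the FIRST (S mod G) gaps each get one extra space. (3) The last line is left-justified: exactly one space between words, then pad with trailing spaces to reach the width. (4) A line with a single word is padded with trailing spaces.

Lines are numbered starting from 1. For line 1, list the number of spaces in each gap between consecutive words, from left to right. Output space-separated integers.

Answer: 3 2 2

Derivation:
Line 1: ['was', 'if', 'was', 'any'] (min_width=14, slack=4)
Line 2: ['robot', 'play'] (min_width=10, slack=8)
Line 3: ['telescope', 'wind'] (min_width=14, slack=4)
Line 4: ['orange', 'blackboard'] (min_width=17, slack=1)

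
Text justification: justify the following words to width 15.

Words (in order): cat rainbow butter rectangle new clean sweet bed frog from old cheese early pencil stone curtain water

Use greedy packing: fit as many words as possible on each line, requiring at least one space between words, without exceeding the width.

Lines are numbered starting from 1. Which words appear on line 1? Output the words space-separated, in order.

Line 1: ['cat', 'rainbow'] (min_width=11, slack=4)
Line 2: ['butter'] (min_width=6, slack=9)
Line 3: ['rectangle', 'new'] (min_width=13, slack=2)
Line 4: ['clean', 'sweet', 'bed'] (min_width=15, slack=0)
Line 5: ['frog', 'from', 'old'] (min_width=13, slack=2)
Line 6: ['cheese', 'early'] (min_width=12, slack=3)
Line 7: ['pencil', 'stone'] (min_width=12, slack=3)
Line 8: ['curtain', 'water'] (min_width=13, slack=2)

Answer: cat rainbow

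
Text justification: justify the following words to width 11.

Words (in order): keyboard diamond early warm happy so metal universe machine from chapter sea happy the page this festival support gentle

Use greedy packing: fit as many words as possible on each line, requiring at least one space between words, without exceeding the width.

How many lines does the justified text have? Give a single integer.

Line 1: ['keyboard'] (min_width=8, slack=3)
Line 2: ['diamond'] (min_width=7, slack=4)
Line 3: ['early', 'warm'] (min_width=10, slack=1)
Line 4: ['happy', 'so'] (min_width=8, slack=3)
Line 5: ['metal'] (min_width=5, slack=6)
Line 6: ['universe'] (min_width=8, slack=3)
Line 7: ['machine'] (min_width=7, slack=4)
Line 8: ['from'] (min_width=4, slack=7)
Line 9: ['chapter', 'sea'] (min_width=11, slack=0)
Line 10: ['happy', 'the'] (min_width=9, slack=2)
Line 11: ['page', 'this'] (min_width=9, slack=2)
Line 12: ['festival'] (min_width=8, slack=3)
Line 13: ['support'] (min_width=7, slack=4)
Line 14: ['gentle'] (min_width=6, slack=5)
Total lines: 14

Answer: 14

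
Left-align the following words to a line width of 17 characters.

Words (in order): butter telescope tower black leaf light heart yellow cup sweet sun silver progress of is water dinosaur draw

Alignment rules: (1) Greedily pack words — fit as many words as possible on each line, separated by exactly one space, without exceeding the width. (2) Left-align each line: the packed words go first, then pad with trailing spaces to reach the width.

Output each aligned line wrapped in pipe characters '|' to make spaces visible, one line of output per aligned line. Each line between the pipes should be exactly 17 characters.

Line 1: ['butter', 'telescope'] (min_width=16, slack=1)
Line 2: ['tower', 'black', 'leaf'] (min_width=16, slack=1)
Line 3: ['light', 'heart'] (min_width=11, slack=6)
Line 4: ['yellow', 'cup', 'sweet'] (min_width=16, slack=1)
Line 5: ['sun', 'silver'] (min_width=10, slack=7)
Line 6: ['progress', 'of', 'is'] (min_width=14, slack=3)
Line 7: ['water', 'dinosaur'] (min_width=14, slack=3)
Line 8: ['draw'] (min_width=4, slack=13)

Answer: |butter telescope |
|tower black leaf |
|light heart      |
|yellow cup sweet |
|sun silver       |
|progress of is   |
|water dinosaur   |
|draw             |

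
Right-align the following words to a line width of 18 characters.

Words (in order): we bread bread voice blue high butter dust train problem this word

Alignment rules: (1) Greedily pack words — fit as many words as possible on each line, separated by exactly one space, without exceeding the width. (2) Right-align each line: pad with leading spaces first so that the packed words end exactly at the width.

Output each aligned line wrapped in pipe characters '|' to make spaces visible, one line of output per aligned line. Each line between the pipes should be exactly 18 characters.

Line 1: ['we', 'bread', 'bread'] (min_width=14, slack=4)
Line 2: ['voice', 'blue', 'high'] (min_width=15, slack=3)
Line 3: ['butter', 'dust', 'train'] (min_width=17, slack=1)
Line 4: ['problem', 'this', 'word'] (min_width=17, slack=1)

Answer: |    we bread bread|
|   voice blue high|
| butter dust train|
| problem this word|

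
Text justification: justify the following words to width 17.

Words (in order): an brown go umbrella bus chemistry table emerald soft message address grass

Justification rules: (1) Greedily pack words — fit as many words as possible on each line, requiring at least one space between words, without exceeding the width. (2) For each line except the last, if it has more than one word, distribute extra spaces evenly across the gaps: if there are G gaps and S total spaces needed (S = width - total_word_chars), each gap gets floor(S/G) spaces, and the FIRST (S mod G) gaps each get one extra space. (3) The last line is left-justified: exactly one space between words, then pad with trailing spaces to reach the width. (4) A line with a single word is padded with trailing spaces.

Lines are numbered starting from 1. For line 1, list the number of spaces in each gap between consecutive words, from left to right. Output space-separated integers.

Answer: 4 4

Derivation:
Line 1: ['an', 'brown', 'go'] (min_width=11, slack=6)
Line 2: ['umbrella', 'bus'] (min_width=12, slack=5)
Line 3: ['chemistry', 'table'] (min_width=15, slack=2)
Line 4: ['emerald', 'soft'] (min_width=12, slack=5)
Line 5: ['message', 'address'] (min_width=15, slack=2)
Line 6: ['grass'] (min_width=5, slack=12)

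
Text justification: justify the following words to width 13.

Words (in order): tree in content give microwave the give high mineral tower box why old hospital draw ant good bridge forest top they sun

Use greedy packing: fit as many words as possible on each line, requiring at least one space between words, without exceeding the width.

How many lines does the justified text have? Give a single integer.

Line 1: ['tree', 'in'] (min_width=7, slack=6)
Line 2: ['content', 'give'] (min_width=12, slack=1)
Line 3: ['microwave', 'the'] (min_width=13, slack=0)
Line 4: ['give', 'high'] (min_width=9, slack=4)
Line 5: ['mineral', 'tower'] (min_width=13, slack=0)
Line 6: ['box', 'why', 'old'] (min_width=11, slack=2)
Line 7: ['hospital', 'draw'] (min_width=13, slack=0)
Line 8: ['ant', 'good'] (min_width=8, slack=5)
Line 9: ['bridge', 'forest'] (min_width=13, slack=0)
Line 10: ['top', 'they', 'sun'] (min_width=12, slack=1)
Total lines: 10

Answer: 10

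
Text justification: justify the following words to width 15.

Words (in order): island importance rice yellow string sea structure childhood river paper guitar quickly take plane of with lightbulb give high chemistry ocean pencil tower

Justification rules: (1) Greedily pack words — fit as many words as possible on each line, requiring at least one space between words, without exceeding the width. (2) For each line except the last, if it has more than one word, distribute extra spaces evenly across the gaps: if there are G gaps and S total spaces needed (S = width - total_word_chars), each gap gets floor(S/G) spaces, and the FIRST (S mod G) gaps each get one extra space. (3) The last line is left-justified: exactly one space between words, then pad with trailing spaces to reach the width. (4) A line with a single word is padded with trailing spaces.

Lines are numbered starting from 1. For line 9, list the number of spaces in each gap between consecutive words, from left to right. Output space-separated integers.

Answer: 2

Derivation:
Line 1: ['island'] (min_width=6, slack=9)
Line 2: ['importance', 'rice'] (min_width=15, slack=0)
Line 3: ['yellow', 'string'] (min_width=13, slack=2)
Line 4: ['sea', 'structure'] (min_width=13, slack=2)
Line 5: ['childhood', 'river'] (min_width=15, slack=0)
Line 6: ['paper', 'guitar'] (min_width=12, slack=3)
Line 7: ['quickly', 'take'] (min_width=12, slack=3)
Line 8: ['plane', 'of', 'with'] (min_width=13, slack=2)
Line 9: ['lightbulb', 'give'] (min_width=14, slack=1)
Line 10: ['high', 'chemistry'] (min_width=14, slack=1)
Line 11: ['ocean', 'pencil'] (min_width=12, slack=3)
Line 12: ['tower'] (min_width=5, slack=10)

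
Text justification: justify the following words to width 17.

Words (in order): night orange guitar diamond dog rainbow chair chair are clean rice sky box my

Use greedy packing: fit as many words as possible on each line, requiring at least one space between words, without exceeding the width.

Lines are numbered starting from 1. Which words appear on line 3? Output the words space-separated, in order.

Answer: dog rainbow chair

Derivation:
Line 1: ['night', 'orange'] (min_width=12, slack=5)
Line 2: ['guitar', 'diamond'] (min_width=14, slack=3)
Line 3: ['dog', 'rainbow', 'chair'] (min_width=17, slack=0)
Line 4: ['chair', 'are', 'clean'] (min_width=15, slack=2)
Line 5: ['rice', 'sky', 'box', 'my'] (min_width=15, slack=2)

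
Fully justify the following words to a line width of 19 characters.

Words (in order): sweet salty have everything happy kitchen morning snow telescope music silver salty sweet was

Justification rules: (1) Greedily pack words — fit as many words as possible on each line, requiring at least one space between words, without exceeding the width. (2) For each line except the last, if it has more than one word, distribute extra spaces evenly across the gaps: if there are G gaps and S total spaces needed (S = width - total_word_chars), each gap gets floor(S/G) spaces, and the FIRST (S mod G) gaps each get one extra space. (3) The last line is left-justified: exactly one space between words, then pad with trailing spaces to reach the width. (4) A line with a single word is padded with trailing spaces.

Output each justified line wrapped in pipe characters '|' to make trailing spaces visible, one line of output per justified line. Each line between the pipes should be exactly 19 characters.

Line 1: ['sweet', 'salty', 'have'] (min_width=16, slack=3)
Line 2: ['everything', 'happy'] (min_width=16, slack=3)
Line 3: ['kitchen', 'morning'] (min_width=15, slack=4)
Line 4: ['snow', 'telescope'] (min_width=14, slack=5)
Line 5: ['music', 'silver', 'salty'] (min_width=18, slack=1)
Line 6: ['sweet', 'was'] (min_width=9, slack=10)

Answer: |sweet   salty  have|
|everything    happy|
|kitchen     morning|
|snow      telescope|
|music  silver salty|
|sweet was          |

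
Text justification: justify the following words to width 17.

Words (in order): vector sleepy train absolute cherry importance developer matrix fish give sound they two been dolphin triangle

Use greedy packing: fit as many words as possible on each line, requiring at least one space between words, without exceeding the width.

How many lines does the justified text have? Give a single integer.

Line 1: ['vector', 'sleepy'] (min_width=13, slack=4)
Line 2: ['train', 'absolute'] (min_width=14, slack=3)
Line 3: ['cherry', 'importance'] (min_width=17, slack=0)
Line 4: ['developer', 'matrix'] (min_width=16, slack=1)
Line 5: ['fish', 'give', 'sound'] (min_width=15, slack=2)
Line 6: ['they', 'two', 'been'] (min_width=13, slack=4)
Line 7: ['dolphin', 'triangle'] (min_width=16, slack=1)
Total lines: 7

Answer: 7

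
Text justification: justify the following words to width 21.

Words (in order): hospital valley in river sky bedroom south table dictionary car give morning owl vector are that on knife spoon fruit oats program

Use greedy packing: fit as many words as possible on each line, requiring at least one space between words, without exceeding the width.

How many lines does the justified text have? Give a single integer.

Answer: 8

Derivation:
Line 1: ['hospital', 'valley', 'in'] (min_width=18, slack=3)
Line 2: ['river', 'sky', 'bedroom'] (min_width=17, slack=4)
Line 3: ['south', 'table'] (min_width=11, slack=10)
Line 4: ['dictionary', 'car', 'give'] (min_width=19, slack=2)
Line 5: ['morning', 'owl', 'vector'] (min_width=18, slack=3)
Line 6: ['are', 'that', 'on', 'knife'] (min_width=17, slack=4)
Line 7: ['spoon', 'fruit', 'oats'] (min_width=16, slack=5)
Line 8: ['program'] (min_width=7, slack=14)
Total lines: 8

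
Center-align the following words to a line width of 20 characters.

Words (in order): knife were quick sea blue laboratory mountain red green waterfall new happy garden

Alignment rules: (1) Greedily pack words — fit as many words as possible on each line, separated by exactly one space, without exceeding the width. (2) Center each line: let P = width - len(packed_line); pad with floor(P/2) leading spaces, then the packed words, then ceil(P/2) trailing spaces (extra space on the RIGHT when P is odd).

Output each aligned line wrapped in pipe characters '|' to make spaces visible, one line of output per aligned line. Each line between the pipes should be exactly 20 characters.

Answer: |knife were quick sea|
|  blue laboratory   |
| mountain red green |
|waterfall new happy |
|       garden       |

Derivation:
Line 1: ['knife', 'were', 'quick', 'sea'] (min_width=20, slack=0)
Line 2: ['blue', 'laboratory'] (min_width=15, slack=5)
Line 3: ['mountain', 'red', 'green'] (min_width=18, slack=2)
Line 4: ['waterfall', 'new', 'happy'] (min_width=19, slack=1)
Line 5: ['garden'] (min_width=6, slack=14)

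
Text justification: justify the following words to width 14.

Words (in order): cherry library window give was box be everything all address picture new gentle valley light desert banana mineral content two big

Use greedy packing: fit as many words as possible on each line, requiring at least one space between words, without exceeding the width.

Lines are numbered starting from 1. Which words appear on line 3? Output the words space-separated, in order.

Line 1: ['cherry', 'library'] (min_width=14, slack=0)
Line 2: ['window', 'give'] (min_width=11, slack=3)
Line 3: ['was', 'box', 'be'] (min_width=10, slack=4)
Line 4: ['everything', 'all'] (min_width=14, slack=0)
Line 5: ['address'] (min_width=7, slack=7)
Line 6: ['picture', 'new'] (min_width=11, slack=3)
Line 7: ['gentle', 'valley'] (min_width=13, slack=1)
Line 8: ['light', 'desert'] (min_width=12, slack=2)
Line 9: ['banana', 'mineral'] (min_width=14, slack=0)
Line 10: ['content', 'two'] (min_width=11, slack=3)
Line 11: ['big'] (min_width=3, slack=11)

Answer: was box be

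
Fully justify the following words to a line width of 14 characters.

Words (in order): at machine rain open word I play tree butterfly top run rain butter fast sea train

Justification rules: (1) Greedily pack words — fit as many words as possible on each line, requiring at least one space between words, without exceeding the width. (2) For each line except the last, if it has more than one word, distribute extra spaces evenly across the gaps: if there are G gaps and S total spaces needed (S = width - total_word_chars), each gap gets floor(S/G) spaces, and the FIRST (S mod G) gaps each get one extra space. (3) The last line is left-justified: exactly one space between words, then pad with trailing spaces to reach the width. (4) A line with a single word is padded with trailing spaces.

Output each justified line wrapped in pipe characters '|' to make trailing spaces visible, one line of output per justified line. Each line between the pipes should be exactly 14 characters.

Answer: |at     machine|
|rain open word|
|I   play  tree|
|butterfly  top|
|run       rain|
|butter    fast|
|sea train     |

Derivation:
Line 1: ['at', 'machine'] (min_width=10, slack=4)
Line 2: ['rain', 'open', 'word'] (min_width=14, slack=0)
Line 3: ['I', 'play', 'tree'] (min_width=11, slack=3)
Line 4: ['butterfly', 'top'] (min_width=13, slack=1)
Line 5: ['run', 'rain'] (min_width=8, slack=6)
Line 6: ['butter', 'fast'] (min_width=11, slack=3)
Line 7: ['sea', 'train'] (min_width=9, slack=5)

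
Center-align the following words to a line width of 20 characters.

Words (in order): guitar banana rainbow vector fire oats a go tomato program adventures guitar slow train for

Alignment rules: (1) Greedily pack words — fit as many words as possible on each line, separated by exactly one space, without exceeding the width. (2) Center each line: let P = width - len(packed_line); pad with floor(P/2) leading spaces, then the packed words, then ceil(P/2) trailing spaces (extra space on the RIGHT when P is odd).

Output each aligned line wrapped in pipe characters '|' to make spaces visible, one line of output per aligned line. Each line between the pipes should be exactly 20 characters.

Answer: |   guitar banana    |
|rainbow vector fire |
|  oats a go tomato  |
| program adventures |
| guitar slow train  |
|        for         |

Derivation:
Line 1: ['guitar', 'banana'] (min_width=13, slack=7)
Line 2: ['rainbow', 'vector', 'fire'] (min_width=19, slack=1)
Line 3: ['oats', 'a', 'go', 'tomato'] (min_width=16, slack=4)
Line 4: ['program', 'adventures'] (min_width=18, slack=2)
Line 5: ['guitar', 'slow', 'train'] (min_width=17, slack=3)
Line 6: ['for'] (min_width=3, slack=17)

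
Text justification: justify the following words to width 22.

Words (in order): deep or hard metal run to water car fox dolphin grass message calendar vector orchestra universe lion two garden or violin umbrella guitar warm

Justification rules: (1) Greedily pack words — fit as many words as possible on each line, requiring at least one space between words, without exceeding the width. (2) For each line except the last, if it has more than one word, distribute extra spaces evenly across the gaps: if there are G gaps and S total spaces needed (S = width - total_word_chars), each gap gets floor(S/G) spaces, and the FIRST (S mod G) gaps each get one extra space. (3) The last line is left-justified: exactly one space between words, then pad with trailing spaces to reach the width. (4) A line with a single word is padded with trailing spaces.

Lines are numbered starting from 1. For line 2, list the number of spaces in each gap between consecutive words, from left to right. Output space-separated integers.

Answer: 3 3 3

Derivation:
Line 1: ['deep', 'or', 'hard', 'metal', 'run'] (min_width=22, slack=0)
Line 2: ['to', 'water', 'car', 'fox'] (min_width=16, slack=6)
Line 3: ['dolphin', 'grass', 'message'] (min_width=21, slack=1)
Line 4: ['calendar', 'vector'] (min_width=15, slack=7)
Line 5: ['orchestra', 'universe'] (min_width=18, slack=4)
Line 6: ['lion', 'two', 'garden', 'or'] (min_width=18, slack=4)
Line 7: ['violin', 'umbrella', 'guitar'] (min_width=22, slack=0)
Line 8: ['warm'] (min_width=4, slack=18)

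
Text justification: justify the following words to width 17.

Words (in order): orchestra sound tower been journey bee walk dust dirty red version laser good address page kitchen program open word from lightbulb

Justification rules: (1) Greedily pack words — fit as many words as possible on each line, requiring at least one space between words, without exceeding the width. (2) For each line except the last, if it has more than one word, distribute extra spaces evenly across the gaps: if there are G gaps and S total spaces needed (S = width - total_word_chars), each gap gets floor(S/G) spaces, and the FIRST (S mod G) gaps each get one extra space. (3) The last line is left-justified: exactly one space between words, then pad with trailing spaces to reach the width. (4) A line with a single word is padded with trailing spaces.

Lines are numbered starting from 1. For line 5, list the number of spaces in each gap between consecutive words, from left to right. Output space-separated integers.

Answer: 5

Derivation:
Line 1: ['orchestra', 'sound'] (min_width=15, slack=2)
Line 2: ['tower', 'been'] (min_width=10, slack=7)
Line 3: ['journey', 'bee', 'walk'] (min_width=16, slack=1)
Line 4: ['dust', 'dirty', 'red'] (min_width=14, slack=3)
Line 5: ['version', 'laser'] (min_width=13, slack=4)
Line 6: ['good', 'address', 'page'] (min_width=17, slack=0)
Line 7: ['kitchen', 'program'] (min_width=15, slack=2)
Line 8: ['open', 'word', 'from'] (min_width=14, slack=3)
Line 9: ['lightbulb'] (min_width=9, slack=8)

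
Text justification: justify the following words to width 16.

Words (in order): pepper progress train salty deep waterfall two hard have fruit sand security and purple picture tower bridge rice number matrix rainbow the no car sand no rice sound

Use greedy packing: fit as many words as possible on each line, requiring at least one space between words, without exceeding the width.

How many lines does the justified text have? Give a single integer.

Answer: 12

Derivation:
Line 1: ['pepper', 'progress'] (min_width=15, slack=1)
Line 2: ['train', 'salty', 'deep'] (min_width=16, slack=0)
Line 3: ['waterfall', 'two'] (min_width=13, slack=3)
Line 4: ['hard', 'have', 'fruit'] (min_width=15, slack=1)
Line 5: ['sand', 'security'] (min_width=13, slack=3)
Line 6: ['and', 'purple'] (min_width=10, slack=6)
Line 7: ['picture', 'tower'] (min_width=13, slack=3)
Line 8: ['bridge', 'rice'] (min_width=11, slack=5)
Line 9: ['number', 'matrix'] (min_width=13, slack=3)
Line 10: ['rainbow', 'the', 'no'] (min_width=14, slack=2)
Line 11: ['car', 'sand', 'no', 'rice'] (min_width=16, slack=0)
Line 12: ['sound'] (min_width=5, slack=11)
Total lines: 12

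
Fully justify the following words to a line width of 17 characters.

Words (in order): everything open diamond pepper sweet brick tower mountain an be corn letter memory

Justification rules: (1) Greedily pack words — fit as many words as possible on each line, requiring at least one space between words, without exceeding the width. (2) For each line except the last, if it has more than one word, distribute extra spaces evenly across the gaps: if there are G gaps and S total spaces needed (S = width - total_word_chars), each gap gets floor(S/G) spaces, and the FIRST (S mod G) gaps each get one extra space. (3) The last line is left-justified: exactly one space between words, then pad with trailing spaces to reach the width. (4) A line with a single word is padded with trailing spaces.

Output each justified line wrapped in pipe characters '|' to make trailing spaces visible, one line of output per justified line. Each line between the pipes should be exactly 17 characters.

Line 1: ['everything', 'open'] (min_width=15, slack=2)
Line 2: ['diamond', 'pepper'] (min_width=14, slack=3)
Line 3: ['sweet', 'brick', 'tower'] (min_width=17, slack=0)
Line 4: ['mountain', 'an', 'be'] (min_width=14, slack=3)
Line 5: ['corn', 'letter'] (min_width=11, slack=6)
Line 6: ['memory'] (min_width=6, slack=11)

Answer: |everything   open|
|diamond    pepper|
|sweet brick tower|
|mountain   an  be|
|corn       letter|
|memory           |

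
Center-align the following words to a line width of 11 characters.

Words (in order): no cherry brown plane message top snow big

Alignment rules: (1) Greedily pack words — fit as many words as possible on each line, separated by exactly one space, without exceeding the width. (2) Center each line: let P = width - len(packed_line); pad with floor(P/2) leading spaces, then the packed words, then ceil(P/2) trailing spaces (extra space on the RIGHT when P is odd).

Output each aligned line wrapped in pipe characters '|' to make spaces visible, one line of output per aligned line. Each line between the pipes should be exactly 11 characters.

Answer: | no cherry |
|brown plane|
|message top|
| snow big  |

Derivation:
Line 1: ['no', 'cherry'] (min_width=9, slack=2)
Line 2: ['brown', 'plane'] (min_width=11, slack=0)
Line 3: ['message', 'top'] (min_width=11, slack=0)
Line 4: ['snow', 'big'] (min_width=8, slack=3)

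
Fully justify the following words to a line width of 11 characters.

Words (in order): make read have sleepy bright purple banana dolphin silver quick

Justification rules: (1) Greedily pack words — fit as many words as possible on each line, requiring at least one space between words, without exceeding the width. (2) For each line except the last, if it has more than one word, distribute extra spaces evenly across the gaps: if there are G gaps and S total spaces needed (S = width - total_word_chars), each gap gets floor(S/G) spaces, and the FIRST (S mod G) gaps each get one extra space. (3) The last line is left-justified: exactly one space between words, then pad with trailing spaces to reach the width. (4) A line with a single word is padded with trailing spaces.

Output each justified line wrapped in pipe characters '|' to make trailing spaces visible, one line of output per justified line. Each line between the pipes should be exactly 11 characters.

Line 1: ['make', 'read'] (min_width=9, slack=2)
Line 2: ['have', 'sleepy'] (min_width=11, slack=0)
Line 3: ['bright'] (min_width=6, slack=5)
Line 4: ['purple'] (min_width=6, slack=5)
Line 5: ['banana'] (min_width=6, slack=5)
Line 6: ['dolphin'] (min_width=7, slack=4)
Line 7: ['silver'] (min_width=6, slack=5)
Line 8: ['quick'] (min_width=5, slack=6)

Answer: |make   read|
|have sleepy|
|bright     |
|purple     |
|banana     |
|dolphin    |
|silver     |
|quick      |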